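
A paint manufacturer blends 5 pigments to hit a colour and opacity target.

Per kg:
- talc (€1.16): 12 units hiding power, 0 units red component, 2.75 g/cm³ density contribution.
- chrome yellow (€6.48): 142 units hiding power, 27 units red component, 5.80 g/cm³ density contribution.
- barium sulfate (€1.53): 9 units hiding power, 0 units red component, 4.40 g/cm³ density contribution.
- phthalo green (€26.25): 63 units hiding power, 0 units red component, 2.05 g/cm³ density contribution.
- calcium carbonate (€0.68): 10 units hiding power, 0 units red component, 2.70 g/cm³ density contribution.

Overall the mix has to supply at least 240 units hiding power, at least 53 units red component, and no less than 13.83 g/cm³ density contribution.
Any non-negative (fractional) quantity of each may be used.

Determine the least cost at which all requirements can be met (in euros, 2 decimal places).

€13.34

Set it up as a linear program. Let x1 = kg of talc, x2 = kg of chrome yellow, x3 = kg of barium sulfate, x4 = kg of phthalo green, x5 = kg of calcium carbonate.
Minimize 1.16x1 + 6.48x2 + 1.53x3 + 26.25x4 + 0.68x5 s.t.:
  12x1 + 142x2 + 9x3 + 63x4 + 10x5 ≥ 240   (hiding power)
  27x2 ≥ 53   (red component)
  2.75x1 + 5.8x2 + 4.4x3 + 2.05x4 + 2.7x5 ≥ 13.83   (density contribution)
  x1, x2, x3, x4, x5 ≥ 0.
The minimum-cost mix takes nothing from talc, barium sulfate, phthalo green — only chrome yellow, calcium carbonate. There the red component and density contribution constraints are tight.
So chrome yellow = 1.963 kg, calcium carbonate = 0.9055 kg.
Cost = 6.48·1.963 + 0.68·0.9055 = 13.3360.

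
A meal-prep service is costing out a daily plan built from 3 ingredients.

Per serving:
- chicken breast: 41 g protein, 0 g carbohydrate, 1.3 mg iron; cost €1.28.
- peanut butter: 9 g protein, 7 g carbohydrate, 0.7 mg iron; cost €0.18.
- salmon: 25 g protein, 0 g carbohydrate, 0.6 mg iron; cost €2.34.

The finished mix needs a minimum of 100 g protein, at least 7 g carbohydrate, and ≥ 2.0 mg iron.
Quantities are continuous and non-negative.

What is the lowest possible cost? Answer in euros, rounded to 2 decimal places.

Treat it as an LP. Let x1 = servings of chicken breast, x2 = servings of peanut butter, x3 = servings of salmon.
Minimize 1.28x1 + 0.18x2 + 2.34x3 s.t.:
  41x1 + 9x2 + 25x3 ≥ 100   (protein)
  7x2 ≥ 7   (carbohydrate)
  1.3x1 + 0.7x2 + 0.6x3 ≥ 2   (iron)
  x1, x2, x3 ≥ 0.
The optimal basis is {peanut butter}; chicken breast, salmon drop out. Binding constraint: protein.
That vertex is x2 = 11.11.
Objective = 0.18·11.11 = 1.9998.

€2.00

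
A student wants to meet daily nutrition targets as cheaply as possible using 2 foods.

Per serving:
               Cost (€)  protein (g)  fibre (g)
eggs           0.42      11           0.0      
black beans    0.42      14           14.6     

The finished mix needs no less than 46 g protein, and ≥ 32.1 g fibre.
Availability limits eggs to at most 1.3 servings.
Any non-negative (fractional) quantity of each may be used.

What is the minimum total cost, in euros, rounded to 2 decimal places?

€1.38

Treat it as an LP. Let x1 = servings of eggs, x2 = servings of black beans.
Minimize 0.42x1 + 0.42x2 s.t.:
  11x1 + 14x2 ≥ 46   (protein)
  14.6x2 ≥ 32.1   (fibre)
  x1 ≤ 1.3
  x1, x2 ≥ 0.
At the optimum only black beans is positive (eggs = 0). Binding constraint: protein.
Optimal quantities: black beans = 3.286 servings.
Objective = 0.42·3.286 = 1.3801.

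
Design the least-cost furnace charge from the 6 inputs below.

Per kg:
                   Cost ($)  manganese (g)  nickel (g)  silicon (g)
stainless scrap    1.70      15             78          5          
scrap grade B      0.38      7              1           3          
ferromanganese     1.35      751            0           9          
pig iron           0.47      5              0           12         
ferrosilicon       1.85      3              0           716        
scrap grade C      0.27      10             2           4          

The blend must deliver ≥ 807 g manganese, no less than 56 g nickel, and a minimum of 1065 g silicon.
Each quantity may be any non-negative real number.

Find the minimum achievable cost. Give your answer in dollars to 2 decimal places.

$5.36

Set it up as a linear program. Let x1 = kg of stainless scrap, x2 = kg of scrap grade B, x3 = kg of ferromanganese, x4 = kg of pig iron, x5 = kg of ferrosilicon, x6 = kg of scrap grade C.
Minimize 1.7x1 + 0.38x2 + 1.35x3 + 0.47x4 + 1.85x5 + 0.27x6 s.t.:
  15x1 + 7x2 + 751x3 + 5x4 + 3x5 + 10x6 ≥ 807   (manganese)
  78x1 + 1x2 + 2x6 ≥ 56   (nickel)
  5x1 + 3x2 + 9x3 + 12x4 + 716x5 + 4x6 ≥ 1065   (silicon)
  x1, x2, x3, x4, x5, x6 ≥ 0.
At the optimum only stainless scrap, ferromanganese, ferrosilicon are positive (scrap grade B, pig iron, scrap grade C = 0). Binding constraints: manganese, nickel, silicon.
That vertex is x1 = 0.7179, x3 = 1.054, x5 = 1.469.
Hence cost = 1.7·0.7179 + 1.35·1.054 + 1.85·1.469 = $5.3610.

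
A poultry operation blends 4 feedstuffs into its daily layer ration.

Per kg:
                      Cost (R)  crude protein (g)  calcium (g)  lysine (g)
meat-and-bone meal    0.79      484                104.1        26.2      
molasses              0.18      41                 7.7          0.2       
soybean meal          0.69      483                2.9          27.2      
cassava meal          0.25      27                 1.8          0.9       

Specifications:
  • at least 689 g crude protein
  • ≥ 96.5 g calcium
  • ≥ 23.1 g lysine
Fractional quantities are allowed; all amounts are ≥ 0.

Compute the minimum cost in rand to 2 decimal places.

Treat it as an LP. Let x1 = kg of meat-and-bone meal, x2 = kg of molasses, x3 = kg of soybean meal, x4 = kg of cassava meal.
Minimize 0.79x1 + 0.18x2 + 0.69x3 + 0.25x4 subject to:
  484x1 + 41x2 + 483x3 + 27x4 ≥ 689   (crude protein)
  104.1x1 + 7.7x2 + 2.9x3 + 1.8x4 ≥ 96.5   (calcium)
  26.2x1 + 0.2x2 + 27.2x3 + 0.9x4 ≥ 23.1   (lysine)
  x1, x2, x3, x4 ≥ 0.
At the optimum only meat-and-bone meal, soybean meal are positive (molasses, cassava meal = 0). There the crude protein and calcium constraints are tight.
So meat-and-bone meal = 0.9127 kg, soybean meal = 0.5119 kg.
Hence cost = 0.79·0.9127 + 0.69·0.5119 = R1.0742.

R1.07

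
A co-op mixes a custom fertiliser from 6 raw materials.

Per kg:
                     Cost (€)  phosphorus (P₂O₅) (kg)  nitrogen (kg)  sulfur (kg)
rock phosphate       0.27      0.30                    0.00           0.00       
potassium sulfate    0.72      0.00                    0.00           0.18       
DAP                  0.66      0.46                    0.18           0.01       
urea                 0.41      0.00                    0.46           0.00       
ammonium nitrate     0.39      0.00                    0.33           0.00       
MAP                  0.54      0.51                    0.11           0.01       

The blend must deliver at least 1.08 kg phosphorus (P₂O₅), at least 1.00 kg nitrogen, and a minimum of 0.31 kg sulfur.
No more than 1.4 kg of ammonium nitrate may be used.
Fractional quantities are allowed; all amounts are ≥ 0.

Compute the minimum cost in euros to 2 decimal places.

€2.98

Let x1 = kg of rock phosphate, x2 = kg of potassium sulfate, x3 = kg of DAP, x4 = kg of urea, x5 = kg of ammonium nitrate, x6 = kg of MAP.
Minimise 0.27x1 + 0.72x2 + 0.66x3 + 0.41x4 + 0.39x5 + 0.54x6 s.t.:
  0.3x1 + 0.46x3 + 0.51x6 ≥ 1.08   (phosphorus (P₂O₅))
  0.18x3 + 0.46x4 + 0.33x5 + 0.11x6 ≥ 1   (nitrogen)
  0.18x2 + 0.01x3 + 0.01x6 ≥ 0.31   (sulfur)
  x5 ≤ 1.4
  x1, x2, x3, x4, x5, x6 ≥ 0.
The optimal basis is {potassium sulfate, urea, MAP}; rock phosphate, DAP, ammonium nitrate drop out. There the phosphorus (P₂O₅), nitrogen, sulfur constraints are tight.
That vertex is x2 = 1.605, x4 = 1.668, x6 = 2.118.
Cost = 0.72·1.605 + 0.41·1.668 + 0.54·2.118 = 2.9832.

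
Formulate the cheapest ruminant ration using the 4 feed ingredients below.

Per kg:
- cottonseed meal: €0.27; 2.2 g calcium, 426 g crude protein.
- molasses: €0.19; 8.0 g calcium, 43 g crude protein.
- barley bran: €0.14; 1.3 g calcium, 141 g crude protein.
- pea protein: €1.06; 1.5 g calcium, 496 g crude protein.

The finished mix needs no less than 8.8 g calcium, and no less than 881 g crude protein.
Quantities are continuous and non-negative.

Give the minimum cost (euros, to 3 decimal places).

€0.647

Set it up as a linear program. Let x1 = kg of cottonseed meal, x2 = kg of molasses, x3 = kg of barley bran, x4 = kg of pea protein.
Minimise 0.27x1 + 0.19x2 + 0.14x3 + 1.06x4 subject to:
  2.2x1 + 8x2 + 1.3x3 + 1.5x4 ≥ 8.8   (calcium)
  426x1 + 43x2 + 141x3 + 496x4 ≥ 881   (crude protein)
  x1, x2, x3, x4 ≥ 0.
The minimum-cost mix takes nothing from barley bran, pea protein — only cottonseed meal, molasses. Binding constraints: calcium and crude protein.
So cottonseed meal = 2.013 kg, molasses = 0.5464 kg.
Cost = 0.27·2.013 + 0.19·0.5464 = 0.64733.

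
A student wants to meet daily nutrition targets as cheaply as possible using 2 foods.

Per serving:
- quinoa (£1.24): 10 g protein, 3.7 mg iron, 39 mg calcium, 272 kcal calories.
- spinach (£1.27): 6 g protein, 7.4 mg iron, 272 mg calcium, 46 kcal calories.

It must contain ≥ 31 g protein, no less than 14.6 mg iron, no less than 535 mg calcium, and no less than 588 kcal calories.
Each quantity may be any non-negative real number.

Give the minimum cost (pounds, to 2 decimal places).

£4.72

Let x1 = servings of quinoa, x2 = servings of spinach.
min 1.24x1 + 1.27x2 with:
  10x1 + 6x2 ≥ 31   (protein)
  3.7x1 + 7.4x2 ≥ 14.6   (iron)
  39x1 + 272x2 ≥ 535   (calcium)
  272x1 + 46x2 ≥ 588   (calories)
  x1, x2 ≥ 0.
Both inputs are positive at the optimum. Binding constraints: protein and calcium.
Optimal quantities: quinoa = 2.101 servings, spinach = 1.666 servings.
Cost = 1.24·2.101 + 1.27·1.666 = 4.7211.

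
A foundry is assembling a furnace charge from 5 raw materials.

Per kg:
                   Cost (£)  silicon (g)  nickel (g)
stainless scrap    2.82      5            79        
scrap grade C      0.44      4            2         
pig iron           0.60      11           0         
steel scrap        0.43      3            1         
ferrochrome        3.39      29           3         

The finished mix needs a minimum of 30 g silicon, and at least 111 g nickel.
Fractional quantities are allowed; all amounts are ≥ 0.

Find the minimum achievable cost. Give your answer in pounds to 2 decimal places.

Let x1 = kg of stainless scrap, x2 = kg of scrap grade C, x3 = kg of pig iron, x4 = kg of steel scrap, x5 = kg of ferrochrome.
min 2.82x1 + 0.44x2 + 0.6x3 + 0.43x4 + 3.39x5 subject to:
  5x1 + 4x2 + 11x3 + 3x4 + 29x5 ≥ 30   (silicon)
  79x1 + 2x2 + 1x4 + 3x5 ≥ 111   (nickel)
  x1, x2, x3, x4, x5 ≥ 0.
At the optimum only stainless scrap, pig iron are positive (scrap grade C, steel scrap, ferrochrome = 0). Binding constraints: silicon and nickel.
So stainless scrap = 1.405 kg, pig iron = 2.089 kg.
Cost = 2.82·1.405 + 0.6·2.089 = 5.2155.

£5.22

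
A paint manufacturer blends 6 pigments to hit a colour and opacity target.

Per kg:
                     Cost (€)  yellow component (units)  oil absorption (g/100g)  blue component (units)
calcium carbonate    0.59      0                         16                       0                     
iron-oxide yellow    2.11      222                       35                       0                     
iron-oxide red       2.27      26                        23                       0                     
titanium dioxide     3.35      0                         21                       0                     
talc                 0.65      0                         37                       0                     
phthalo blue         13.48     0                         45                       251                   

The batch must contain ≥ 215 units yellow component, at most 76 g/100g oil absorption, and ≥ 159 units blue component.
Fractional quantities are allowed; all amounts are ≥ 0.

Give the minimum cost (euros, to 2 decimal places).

Set it up as a linear program. Let x1 = kg of calcium carbonate, x2 = kg of iron-oxide yellow, x3 = kg of iron-oxide red, x4 = kg of titanium dioxide, x5 = kg of talc, x6 = kg of phthalo blue.
Minimize 0.59x1 + 2.11x2 + 2.27x3 + 3.35x4 + 0.65x5 + 13.48x6 with:
  222x2 + 26x3 ≥ 215   (yellow component)
  16x1 + 35x2 + 23x3 + 21x4 + 37x5 + 45x6 ≤ 76   (oil absorption)
  251x6 ≥ 159   (blue component)
  x1, x2, x3, x4, x5, x6 ≥ 0.
The cheapest feasible vertex uses only iron-oxide yellow, phthalo blue; calcium carbonate, iron-oxide red, titanium dioxide, talc are not used. There the yellow component and blue component constraints are tight.
Solving gives x2 = 0.9685, x6 = 0.6335.
Total cost: 2.11·0.9685 + 13.48·0.6335 = 10.5831.

€10.58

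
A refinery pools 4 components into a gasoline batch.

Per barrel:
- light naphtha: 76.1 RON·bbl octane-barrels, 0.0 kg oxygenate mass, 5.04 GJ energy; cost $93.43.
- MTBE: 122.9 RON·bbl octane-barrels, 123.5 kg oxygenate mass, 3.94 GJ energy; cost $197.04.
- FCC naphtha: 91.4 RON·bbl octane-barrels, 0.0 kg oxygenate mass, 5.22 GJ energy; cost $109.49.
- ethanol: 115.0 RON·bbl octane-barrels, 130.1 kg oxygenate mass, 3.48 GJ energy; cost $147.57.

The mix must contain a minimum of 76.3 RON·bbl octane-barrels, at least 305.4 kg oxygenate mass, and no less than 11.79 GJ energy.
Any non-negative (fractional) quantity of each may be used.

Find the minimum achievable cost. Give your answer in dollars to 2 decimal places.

$413.53

Let x1 = barrels of light naphtha, x2 = barrels of MTBE, x3 = barrels of FCC naphtha, x4 = barrels of ethanol.
Minimize 93.43x1 + 197.04x2 + 109.49x3 + 147.57x4 subject to:
  76.1x1 + 122.9x2 + 91.4x3 + 115x4 ≥ 76.3   (octane-barrels)
  123.5x2 + 130.1x4 ≥ 305.4   (oxygenate mass)
  5.04x1 + 3.94x2 + 5.22x3 + 3.48x4 ≥ 11.79   (energy)
  x1, x2, x3, x4 ≥ 0.
The minimum-cost mix takes nothing from MTBE, FCC naphtha — only light naphtha, ethanol. There the oxygenate mass and energy constraints are tight.
So light naphtha = 0.71844 barrels, ethanol = 2.3474 barrels.
Hence cost = 93.43·0.71844 + 147.57·2.3474 = $413.5297.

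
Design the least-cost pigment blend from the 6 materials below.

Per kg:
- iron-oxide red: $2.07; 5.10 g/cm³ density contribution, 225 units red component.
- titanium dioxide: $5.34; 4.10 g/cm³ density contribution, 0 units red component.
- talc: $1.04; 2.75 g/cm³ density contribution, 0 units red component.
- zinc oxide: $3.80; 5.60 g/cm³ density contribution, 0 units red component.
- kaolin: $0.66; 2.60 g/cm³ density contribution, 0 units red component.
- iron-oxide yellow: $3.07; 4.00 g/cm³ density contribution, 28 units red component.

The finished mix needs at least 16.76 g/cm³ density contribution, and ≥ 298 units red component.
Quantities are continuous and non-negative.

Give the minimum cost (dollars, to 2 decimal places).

$5.28

Let x1 = kg of iron-oxide red, x2 = kg of titanium dioxide, x3 = kg of talc, x4 = kg of zinc oxide, x5 = kg of kaolin, x6 = kg of iron-oxide yellow.
min 2.07x1 + 5.34x2 + 1.04x3 + 3.8x4 + 0.66x5 + 3.07x6 with:
  5.1x1 + 4.1x2 + 2.75x3 + 5.6x4 + 2.6x5 + 4x6 ≥ 16.76   (density contribution)
  225x1 + 28x6 ≥ 298   (red component)
  x1, x2, x3, x4, x5, x6 ≥ 0.
The optimal basis is {iron-oxide red, kaolin}; titanium dioxide, talc, zinc oxide, iron-oxide yellow drop out. There the density contribution and red component constraints are tight.
Optimal quantities: iron-oxide red = 1.324 kg, kaolin = 3.848 kg.
Hence cost = 2.07·1.324 + 0.66·3.848 = $5.2804.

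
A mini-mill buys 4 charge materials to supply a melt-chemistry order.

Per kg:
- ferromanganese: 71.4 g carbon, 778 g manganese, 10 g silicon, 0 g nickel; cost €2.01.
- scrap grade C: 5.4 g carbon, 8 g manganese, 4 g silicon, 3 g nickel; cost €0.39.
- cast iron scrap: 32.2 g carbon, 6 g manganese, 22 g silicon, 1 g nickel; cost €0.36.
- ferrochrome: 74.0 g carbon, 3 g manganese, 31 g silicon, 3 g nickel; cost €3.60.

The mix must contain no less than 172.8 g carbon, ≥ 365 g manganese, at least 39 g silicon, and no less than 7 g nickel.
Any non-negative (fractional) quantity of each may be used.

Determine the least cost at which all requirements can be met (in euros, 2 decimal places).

€2.75

Treat it as an LP. Let x1 = kg of ferromanganese, x2 = kg of scrap grade C, x3 = kg of cast iron scrap, x4 = kg of ferrochrome.
Minimise 2.01x1 + 0.39x2 + 0.36x3 + 3.6x4 s.t.:
  71.4x1 + 5.4x2 + 32.2x3 + 74x4 ≥ 172.8   (carbon)
  778x1 + 8x2 + 6x3 + 3x4 ≥ 365   (manganese)
  10x1 + 4x2 + 22x3 + 31x4 ≥ 39   (silicon)
  3x2 + 1x3 + 3x4 ≥ 7   (nickel)
  x1, x2, x3, x4 ≥ 0.
The cheapest feasible vertex uses only ferromanganese, scrap grade C, cast iron scrap; ferrochrome is not used. There the carbon, manganese, nickel constraints are tight.
That vertex is x1 = 0.4269, x2 = 0.911, x3 = 4.267.
Cost = 2.01·0.4269 + 0.39·0.911 + 0.36·4.267 = 2.7495.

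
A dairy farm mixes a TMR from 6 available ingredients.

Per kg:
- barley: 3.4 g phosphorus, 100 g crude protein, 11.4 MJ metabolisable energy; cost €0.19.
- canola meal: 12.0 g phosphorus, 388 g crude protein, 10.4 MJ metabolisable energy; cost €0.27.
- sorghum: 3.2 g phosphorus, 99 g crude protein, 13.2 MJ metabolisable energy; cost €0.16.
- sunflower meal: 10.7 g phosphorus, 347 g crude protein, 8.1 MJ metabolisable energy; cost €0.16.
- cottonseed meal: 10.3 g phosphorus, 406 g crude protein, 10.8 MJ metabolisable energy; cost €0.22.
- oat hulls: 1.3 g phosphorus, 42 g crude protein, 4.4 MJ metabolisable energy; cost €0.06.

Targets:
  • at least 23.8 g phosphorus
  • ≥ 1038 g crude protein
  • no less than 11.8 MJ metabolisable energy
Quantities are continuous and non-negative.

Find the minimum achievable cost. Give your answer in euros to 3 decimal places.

€0.479

Set it up as a linear program. Let x1 = kg of barley, x2 = kg of canola meal, x3 = kg of sorghum, x4 = kg of sunflower meal, x5 = kg of cottonseed meal, x6 = kg of oat hulls.
Minimise 0.19x1 + 0.27x2 + 0.16x3 + 0.16x4 + 0.22x5 + 0.06x6 s.t.:
  3.4x1 + 12x2 + 3.2x3 + 10.7x4 + 10.3x5 + 1.3x6 ≥ 23.8   (phosphorus)
  100x1 + 388x2 + 99x3 + 347x4 + 406x5 + 42x6 ≥ 1038   (crude protein)
  11.4x1 + 10.4x2 + 13.2x3 + 8.1x4 + 10.8x5 + 4.4x6 ≥ 11.8   (metabolisable energy)
  x1, x2, x3, x4, x5, x6 ≥ 0.
At the optimum only sunflower meal is positive (barley, canola meal, sorghum, cottonseed meal, oat hulls = 0). The crude protein requirement is met with equality.
That vertex is x4 = 2.991.
Objective = 0.16·2.991 = 0.47856.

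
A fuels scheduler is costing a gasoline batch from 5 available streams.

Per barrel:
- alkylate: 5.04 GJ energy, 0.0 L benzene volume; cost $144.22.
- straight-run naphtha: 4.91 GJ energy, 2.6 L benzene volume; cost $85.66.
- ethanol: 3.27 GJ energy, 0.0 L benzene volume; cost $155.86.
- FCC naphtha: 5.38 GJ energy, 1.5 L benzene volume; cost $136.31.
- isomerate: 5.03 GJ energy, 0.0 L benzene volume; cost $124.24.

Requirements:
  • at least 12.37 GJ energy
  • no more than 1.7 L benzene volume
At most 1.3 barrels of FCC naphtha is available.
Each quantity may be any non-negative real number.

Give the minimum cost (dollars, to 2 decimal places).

Set it up as a linear program. Let x1 = barrels of alkylate, x2 = barrels of straight-run naphtha, x3 = barrels of ethanol, x4 = barrels of FCC naphtha, x5 = barrels of isomerate.
min 144.22x1 + 85.66x2 + 155.86x3 + 136.31x4 + 124.24x5 s.t.:
  5.04x1 + 4.91x2 + 3.27x3 + 5.38x4 + 5.03x5 ≥ 12.37   (energy)
  2.6x2 + 1.5x4 ≤ 1.7   (benzene volume)
  x4 ≤ 1.3
  x1, x2, x3, x4, x5 ≥ 0.
At the optimum only straight-run naphtha, isomerate are positive (alkylate, ethanol, FCC naphtha = 0). The energy and benzene volume requirements are met with equality.
Optimal quantities: straight-run naphtha = 0.6538 barrels, isomerate = 1.821 barrels.
Cost = 85.66·0.6538 + 124.24·1.821 = 282.2455.

$282.25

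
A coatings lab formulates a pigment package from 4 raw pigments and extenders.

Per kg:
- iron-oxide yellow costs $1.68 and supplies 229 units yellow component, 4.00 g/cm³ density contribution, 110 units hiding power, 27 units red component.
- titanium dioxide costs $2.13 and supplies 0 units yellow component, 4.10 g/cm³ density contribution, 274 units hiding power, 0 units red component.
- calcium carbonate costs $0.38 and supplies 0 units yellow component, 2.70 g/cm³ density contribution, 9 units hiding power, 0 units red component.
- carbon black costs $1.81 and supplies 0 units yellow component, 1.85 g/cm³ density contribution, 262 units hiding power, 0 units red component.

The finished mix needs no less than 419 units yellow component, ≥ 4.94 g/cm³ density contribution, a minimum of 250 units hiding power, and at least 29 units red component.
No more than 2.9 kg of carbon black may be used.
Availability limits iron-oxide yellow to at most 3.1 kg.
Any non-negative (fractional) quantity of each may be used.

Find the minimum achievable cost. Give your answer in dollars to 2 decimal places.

$3.41

Treat it as an LP. Let x1 = kg of iron-oxide yellow, x2 = kg of titanium dioxide, x3 = kg of calcium carbonate, x4 = kg of carbon black.
Minimise 1.68x1 + 2.13x2 + 0.38x3 + 1.81x4 s.t.:
  229x1 ≥ 419   (yellow component)
  4x1 + 4.1x2 + 2.7x3 + 1.85x4 ≥ 4.94   (density contribution)
  110x1 + 274x2 + 9x3 + 262x4 ≥ 250   (hiding power)
  27x1 ≥ 29   (red component)
  x4 ≤ 2.9
  x1 ≤ 3.1
  x1, x2, x3, x4 ≥ 0.
The cheapest feasible vertex uses only iron-oxide yellow, carbon black; titanium dioxide, calcium carbonate are not used. There the yellow component and hiding power constraints are tight.
Solving gives x1 = 1.83, x4 = 0.186.
Cost = 1.68·1.83 + 1.81·0.186 = 3.4111.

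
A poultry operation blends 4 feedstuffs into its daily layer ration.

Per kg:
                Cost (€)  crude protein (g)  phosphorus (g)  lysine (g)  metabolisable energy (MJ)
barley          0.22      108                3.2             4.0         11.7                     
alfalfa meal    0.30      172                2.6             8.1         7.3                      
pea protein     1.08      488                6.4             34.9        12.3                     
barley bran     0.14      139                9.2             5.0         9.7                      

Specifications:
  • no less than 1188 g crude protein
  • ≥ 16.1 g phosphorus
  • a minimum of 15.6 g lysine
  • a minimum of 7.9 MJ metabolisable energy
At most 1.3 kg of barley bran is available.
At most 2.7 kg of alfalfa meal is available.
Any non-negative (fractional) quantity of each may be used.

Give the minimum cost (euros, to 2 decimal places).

Let x1 = kg of barley, x2 = kg of alfalfa meal, x3 = kg of pea protein, x4 = kg of barley bran.
Minimise 0.22x1 + 0.3x2 + 1.08x3 + 0.14x4 with:
  108x1 + 172x2 + 488x3 + 139x4 ≥ 1188   (crude protein)
  3.2x1 + 2.6x2 + 6.4x3 + 9.2x4 ≥ 16.1   (phosphorus)
  4x1 + 8.1x2 + 34.9x3 + 5x4 ≥ 15.6   (lysine)
  11.7x1 + 7.3x2 + 12.3x3 + 9.7x4 ≥ 7.9   (metabolisable energy)
  x4 ≤ 1.3
  x2 ≤ 2.7
  x1, x2, x3, x4 ≥ 0.
At the optimum only barley, alfalfa meal, barley bran are positive (pea protein = 0). The crude protein, the barley bran cap, the alfalfa meal cap requirements are met with equality.
So barley = 5.027 kg, alfalfa meal = 2.7 kg, barley bran = 1.3 kg.
Total cost: 0.22·5.027 + 0.3·2.7 + 0.14·1.3 = 2.0979.

€2.10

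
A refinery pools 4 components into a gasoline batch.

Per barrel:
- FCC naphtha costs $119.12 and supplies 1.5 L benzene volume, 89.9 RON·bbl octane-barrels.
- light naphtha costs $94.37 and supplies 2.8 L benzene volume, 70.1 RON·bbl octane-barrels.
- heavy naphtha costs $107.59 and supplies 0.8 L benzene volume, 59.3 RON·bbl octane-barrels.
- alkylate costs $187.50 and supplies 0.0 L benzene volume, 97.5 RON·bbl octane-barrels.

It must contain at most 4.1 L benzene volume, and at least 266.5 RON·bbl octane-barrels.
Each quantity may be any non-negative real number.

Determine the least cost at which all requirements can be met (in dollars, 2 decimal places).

$365.54

This is a linear program. Let x1 = barrels of FCC naphtha, x2 = barrels of light naphtha, x3 = barrels of heavy naphtha, x4 = barrels of alkylate.
min 119.12x1 + 94.37x2 + 107.59x3 + 187.5x4 with:
  1.5x1 + 2.8x2 + 0.8x3 ≤ 4.1   (benzene volume)
  89.9x1 + 70.1x2 + 59.3x3 + 97.5x4 ≥ 266.5   (octane-barrels)
  x1, x2, x3, x4 ≥ 0.
The optimal basis is {FCC naphtha, alkylate}; light naphtha, heavy naphtha drop out. The benzene volume and octane-barrels requirements are met with equality.
Optimal quantities: FCC naphtha = 2.7333 barrels, alkylate = 0.21306 barrels.
Total cost: 119.12·2.7333 + 187.5·0.21306 = 365.5394.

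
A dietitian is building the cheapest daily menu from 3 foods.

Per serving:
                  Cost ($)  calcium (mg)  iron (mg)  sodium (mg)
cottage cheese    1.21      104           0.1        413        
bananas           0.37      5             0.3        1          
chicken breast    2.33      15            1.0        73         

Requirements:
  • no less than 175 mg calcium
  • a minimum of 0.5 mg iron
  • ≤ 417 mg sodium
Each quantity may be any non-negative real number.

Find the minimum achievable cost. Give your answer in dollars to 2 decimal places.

This is a linear program. Let x1 = servings of cottage cheese, x2 = servings of bananas, x3 = servings of chicken breast.
min 1.21x1 + 0.37x2 + 2.33x3 subject to:
  104x1 + 5x2 + 15x3 ≥ 175   (calcium)
  0.1x1 + 0.3x2 + 1x3 ≥ 0.5   (iron)
  413x1 + 1x2 + 73x3 ≤ 417   (sodium)
  x1, x2, x3 ≥ 0.
The cheapest feasible vertex uses only cottage cheese, bananas; chicken breast is not used. The calcium and sodium requirements are met with equality.
So cottage cheese = 0.974 servings, bananas = 14.74 servings.
Total cost: 1.21·0.974 + 0.37·14.74 = 6.6323.

$6.63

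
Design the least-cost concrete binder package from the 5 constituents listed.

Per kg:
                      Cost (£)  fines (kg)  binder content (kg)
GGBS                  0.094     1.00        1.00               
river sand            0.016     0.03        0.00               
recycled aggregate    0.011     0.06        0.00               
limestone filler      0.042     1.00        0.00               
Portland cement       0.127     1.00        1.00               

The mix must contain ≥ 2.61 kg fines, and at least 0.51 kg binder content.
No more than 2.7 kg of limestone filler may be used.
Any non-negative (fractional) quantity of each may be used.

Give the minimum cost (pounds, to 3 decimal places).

Let x1 = kg of GGBS, x2 = kg of river sand, x3 = kg of recycled aggregate, x4 = kg of limestone filler, x5 = kg of Portland cement.
Minimise 0.094x1 + 0.016x2 + 0.011x3 + 0.042x4 + 0.127x5 with:
  1x1 + 0.03x2 + 0.06x3 + 1x4 + 1x5 ≥ 2.61   (fines)
  1x1 + 1x5 ≥ 0.51   (binder content)
  x4 ≤ 2.7
  x1, x2, x3, x4, x5 ≥ 0.
The optimal basis is {GGBS, limestone filler}; river sand, recycled aggregate, Portland cement drop out. There the fines and binder content constraints are tight.
So GGBS = 0.51 kg, limestone filler = 2.1 kg.
Hence cost = 0.094·0.51 + 0.042·2.1 = £0.13614.

£0.136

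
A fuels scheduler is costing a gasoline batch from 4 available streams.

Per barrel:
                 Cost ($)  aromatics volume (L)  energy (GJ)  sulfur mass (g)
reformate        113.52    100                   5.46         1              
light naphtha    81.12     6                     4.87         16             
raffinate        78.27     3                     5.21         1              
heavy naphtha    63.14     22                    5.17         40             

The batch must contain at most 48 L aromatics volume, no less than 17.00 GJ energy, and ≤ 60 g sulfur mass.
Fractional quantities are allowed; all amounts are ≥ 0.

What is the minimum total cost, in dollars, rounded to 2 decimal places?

Set it up as a linear program. Let x1 = barrels of reformate, x2 = barrels of light naphtha, x3 = barrels of raffinate, x4 = barrels of heavy naphtha.
Minimise 113.52x1 + 81.12x2 + 78.27x3 + 63.14x4 with:
  100x1 + 6x2 + 3x3 + 22x4 ≤ 48   (aromatics volume)
  5.46x1 + 4.87x2 + 5.21x3 + 5.17x4 ≥ 17   (energy)
  1x1 + 16x2 + 1x3 + 40x4 ≤ 60   (sulfur mass)
  x1, x2, x3, x4 ≥ 0.
The optimal basis is {raffinate, heavy naphtha}; reformate, light naphtha drop out. The energy and sulfur mass requirements are met with equality.
Solving gives x3 = 1.8196, x4 = 1.4545.
Objective = 78.27·1.8196 + 63.14·1.4545 = 234.2572.

$234.26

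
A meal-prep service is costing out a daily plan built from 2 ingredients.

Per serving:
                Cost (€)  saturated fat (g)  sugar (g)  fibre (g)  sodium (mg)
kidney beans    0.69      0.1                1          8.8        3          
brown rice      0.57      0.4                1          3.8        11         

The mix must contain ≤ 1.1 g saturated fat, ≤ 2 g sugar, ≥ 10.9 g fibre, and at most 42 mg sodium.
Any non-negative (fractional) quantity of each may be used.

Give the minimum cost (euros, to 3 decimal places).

Let x1 = servings of kidney beans, x2 = servings of brown rice.
min 0.69x1 + 0.57x2 with:
  0.1x1 + 0.4x2 ≤ 1.1   (saturated fat)
  1x1 + 1x2 ≤ 2   (sugar)
  8.8x1 + 3.8x2 ≥ 10.9   (fibre)
  3x1 + 11x2 ≤ 42   (sodium)
  x1, x2 ≥ 0.
The minimum-cost mix takes nothing from brown rice — only kidney beans. There the fibre constraint is tight.
So kidney beans = 1.239 servings.
Hence cost = 0.69·1.239 = €0.85491.

€0.855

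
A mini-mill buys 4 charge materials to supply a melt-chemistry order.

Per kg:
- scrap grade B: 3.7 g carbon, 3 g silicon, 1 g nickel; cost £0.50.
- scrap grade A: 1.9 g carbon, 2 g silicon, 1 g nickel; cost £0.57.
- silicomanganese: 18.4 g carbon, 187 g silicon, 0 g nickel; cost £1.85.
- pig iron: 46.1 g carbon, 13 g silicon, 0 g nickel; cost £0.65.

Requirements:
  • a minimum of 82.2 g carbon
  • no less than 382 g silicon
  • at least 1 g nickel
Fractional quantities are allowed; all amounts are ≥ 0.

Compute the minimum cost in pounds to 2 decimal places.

£4.73

This is a linear program. Let x1 = kg of scrap grade B, x2 = kg of scrap grade A, x3 = kg of silicomanganese, x4 = kg of pig iron.
min 0.5x1 + 0.57x2 + 1.85x3 + 0.65x4 subject to:
  3.7x1 + 1.9x2 + 18.4x3 + 46.1x4 ≥ 82.2   (carbon)
  3x1 + 2x2 + 187x3 + 13x4 ≥ 382   (silicon)
  1x1 + 1x2 ≥ 1   (nickel)
  x1, x2, x3, x4 ≥ 0.
The cheapest feasible vertex uses only scrap grade B, silicomanganese, pig iron; scrap grade A is not used. There the carbon, silicon, nickel constraints are tight.
That vertex is x1 = 1, x3 = 1.963, x4 = 0.9194.
Total cost: 0.5·1 + 1.85·1.963 + 0.65·0.9194 = 4.7292.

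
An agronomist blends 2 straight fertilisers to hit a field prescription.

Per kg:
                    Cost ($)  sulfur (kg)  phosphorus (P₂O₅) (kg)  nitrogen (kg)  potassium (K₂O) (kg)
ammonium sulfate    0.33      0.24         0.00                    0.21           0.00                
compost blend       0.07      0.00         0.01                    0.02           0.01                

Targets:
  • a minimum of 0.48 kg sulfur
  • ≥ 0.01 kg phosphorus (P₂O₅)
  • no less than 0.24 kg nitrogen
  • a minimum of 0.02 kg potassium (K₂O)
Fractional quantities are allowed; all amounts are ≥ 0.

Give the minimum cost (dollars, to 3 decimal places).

$0.800

Let x1 = kg of ammonium sulfate, x2 = kg of compost blend.
Minimize 0.33x1 + 0.07x2 s.t.:
  0.24x1 ≥ 0.48   (sulfur)
  0.01x2 ≥ 0.01   (phosphorus (P₂O₅))
  0.21x1 + 0.02x2 ≥ 0.24   (nitrogen)
  0.01x2 ≥ 0.02   (potassium (K₂O))
  x1, x2 ≥ 0.
Both inputs are positive at the optimum. The sulfur and potassium (K₂O) requirements are met with equality.
So ammonium sulfate = 2 kg, compost blend = 2 kg.
Objective = 0.33·2 + 0.07·2 = 0.80000.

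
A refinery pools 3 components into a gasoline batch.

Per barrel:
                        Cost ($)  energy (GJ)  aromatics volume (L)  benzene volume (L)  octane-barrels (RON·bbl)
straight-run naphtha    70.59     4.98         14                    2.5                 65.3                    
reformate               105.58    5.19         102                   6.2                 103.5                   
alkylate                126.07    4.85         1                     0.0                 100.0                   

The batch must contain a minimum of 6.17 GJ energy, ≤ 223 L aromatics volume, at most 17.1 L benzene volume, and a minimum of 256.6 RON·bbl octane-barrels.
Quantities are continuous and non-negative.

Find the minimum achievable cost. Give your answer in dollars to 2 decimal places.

$264.12

This is a linear program. Let x1 = barrels of straight-run naphtha, x2 = barrels of reformate, x3 = barrels of alkylate.
Minimise 70.59x1 + 105.58x2 + 126.07x3 s.t.:
  4.98x1 + 5.19x2 + 4.85x3 ≥ 6.17   (energy)
  14x1 + 102x2 + 1x3 ≤ 223   (aromatics volume)
  2.5x1 + 6.2x2 ≤ 17.1   (benzene volume)
  65.3x1 + 103.5x2 + 100x3 ≥ 256.6   (octane-barrels)
  x1, x2, x3 ≥ 0.
At the optimum only straight-run naphtha, reformate are positive (alkylate = 0). There the aromatics volume and octane-barrels constraints are tight.
So straight-run naphtha = 0.59343 barrels, reformate = 2.1048 barrels.
Cost = 70.59·0.59343 + 105.58·2.1048 = 264.11501.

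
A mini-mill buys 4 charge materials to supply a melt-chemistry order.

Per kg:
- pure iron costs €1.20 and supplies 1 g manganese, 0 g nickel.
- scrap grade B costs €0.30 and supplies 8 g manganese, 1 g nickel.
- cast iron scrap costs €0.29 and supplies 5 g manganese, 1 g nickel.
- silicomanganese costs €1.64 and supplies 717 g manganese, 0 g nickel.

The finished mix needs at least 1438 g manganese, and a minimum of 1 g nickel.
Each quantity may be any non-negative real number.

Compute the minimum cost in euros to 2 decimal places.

€3.57

Let x1 = kg of pure iron, x2 = kg of scrap grade B, x3 = kg of cast iron scrap, x4 = kg of silicomanganese.
Minimize 1.2x1 + 0.3x2 + 0.29x3 + 1.64x4 s.t.:
  1x1 + 8x2 + 5x3 + 717x4 ≥ 1438   (manganese)
  1x2 + 1x3 ≥ 1   (nickel)
  x1, x2, x3, x4 ≥ 0.
At the optimum only cast iron scrap, silicomanganese are positive (pure iron, scrap grade B = 0). Binding constraints: manganese and nickel.
So cast iron scrap = 1 kg, silicomanganese = 1.999 kg.
Cost = 0.29·1 + 1.64·1.999 = 3.5684.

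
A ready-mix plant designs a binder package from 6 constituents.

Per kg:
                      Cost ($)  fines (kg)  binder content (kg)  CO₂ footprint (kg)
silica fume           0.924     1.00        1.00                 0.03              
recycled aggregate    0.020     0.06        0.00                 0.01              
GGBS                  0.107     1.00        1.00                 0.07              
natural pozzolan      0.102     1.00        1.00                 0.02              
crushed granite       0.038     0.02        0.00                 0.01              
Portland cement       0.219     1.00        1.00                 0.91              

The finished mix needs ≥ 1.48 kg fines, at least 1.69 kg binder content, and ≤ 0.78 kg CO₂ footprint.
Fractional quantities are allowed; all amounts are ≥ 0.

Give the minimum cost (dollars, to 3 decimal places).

$0.172

Treat it as an LP. Let x1 = kg of silica fume, x2 = kg of recycled aggregate, x3 = kg of GGBS, x4 = kg of natural pozzolan, x5 = kg of crushed granite, x6 = kg of Portland cement.
Minimize 0.924x1 + 0.02x2 + 0.107x3 + 0.102x4 + 0.038x5 + 0.219x6 subject to:
  1x1 + 0.06x2 + 1x3 + 1x4 + 0.02x5 + 1x6 ≥ 1.48   (fines)
  1x1 + 1x3 + 1x4 + 1x6 ≥ 1.69   (binder content)
  0.03x1 + 0.01x2 + 0.07x3 + 0.02x4 + 0.01x5 + 0.91x6 ≤ 0.78   (CO₂ footprint)
  x1, x2, x3, x4, x5, x6 ≥ 0.
The optimal basis is {natural pozzolan}; silica fume, recycled aggregate, GGBS, crushed granite, Portland cement drop out. The binder content requirement is met with equality.
That vertex is x4 = 1.69.
Hence cost = 0.102·1.69 = $0.17238.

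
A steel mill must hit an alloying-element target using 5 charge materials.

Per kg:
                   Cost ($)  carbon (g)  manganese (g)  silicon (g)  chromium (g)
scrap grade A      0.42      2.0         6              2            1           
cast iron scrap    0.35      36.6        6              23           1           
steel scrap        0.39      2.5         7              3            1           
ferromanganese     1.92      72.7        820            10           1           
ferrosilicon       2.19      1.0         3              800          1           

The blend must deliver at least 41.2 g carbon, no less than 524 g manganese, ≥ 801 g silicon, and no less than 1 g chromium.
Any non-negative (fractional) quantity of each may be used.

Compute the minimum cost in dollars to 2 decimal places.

Let x1 = kg of scrap grade A, x2 = kg of cast iron scrap, x3 = kg of steel scrap, x4 = kg of ferromanganese, x5 = kg of ferrosilicon.
min 0.42x1 + 0.35x2 + 0.39x3 + 1.92x4 + 2.19x5 subject to:
  2x1 + 36.6x2 + 2.5x3 + 72.7x4 + 1x5 ≥ 41.2   (carbon)
  6x1 + 6x2 + 7x3 + 820x4 + 3x5 ≥ 524   (manganese)
  2x1 + 23x2 + 3x3 + 10x4 + 800x5 ≥ 801   (silicon)
  1x1 + 1x2 + 1x3 + 1x4 + 1x5 ≥ 1   (chromium)
  x1, x2, x3, x4, x5 ≥ 0.
The cheapest feasible vertex uses only ferromanganese, ferrosilicon; scrap grade A, cast iron scrap, steel scrap are not used. There the manganese and silicon constraints are tight.
That vertex is x4 = 0.6354, x5 = 0.9933.
Objective = 1.92·0.6354 + 2.19·0.9933 = 3.3953.

$3.40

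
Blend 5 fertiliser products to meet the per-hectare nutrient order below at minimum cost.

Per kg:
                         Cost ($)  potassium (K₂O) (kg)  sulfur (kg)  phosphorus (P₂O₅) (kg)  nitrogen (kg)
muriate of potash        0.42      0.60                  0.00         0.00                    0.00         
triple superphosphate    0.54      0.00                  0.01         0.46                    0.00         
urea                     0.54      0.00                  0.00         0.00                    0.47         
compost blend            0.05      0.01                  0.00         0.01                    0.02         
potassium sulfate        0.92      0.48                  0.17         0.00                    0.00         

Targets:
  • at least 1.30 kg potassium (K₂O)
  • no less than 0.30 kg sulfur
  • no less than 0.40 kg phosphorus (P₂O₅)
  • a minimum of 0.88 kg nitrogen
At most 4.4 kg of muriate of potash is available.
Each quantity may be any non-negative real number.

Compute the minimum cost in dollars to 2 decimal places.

Let x1 = kg of muriate of potash, x2 = kg of triple superphosphate, x3 = kg of urea, x4 = kg of compost blend, x5 = kg of potassium sulfate.
Minimize 0.42x1 + 0.54x2 + 0.54x3 + 0.05x4 + 0.92x5 with:
  0.6x1 + 0.01x4 + 0.48x5 ≥ 1.3   (potassium (K₂O))
  0.01x2 + 0.17x5 ≥ 0.3   (sulfur)
  0.46x2 + 0.01x4 ≥ 0.4   (phosphorus (P₂O₅))
  0.47x3 + 0.02x4 ≥ 0.88   (nitrogen)
  x1 ≤ 4.4
  x1, x2, x3, x4, x5 ≥ 0.
The cheapest feasible vertex uses only muriate of potash, triple superphosphate, urea, potassium sulfate; compost blend is not used. There the potassium (K₂O), sulfur, phosphorus (P₂O₅), nitrogen constraints are tight.
Optimal quantities: muriate of potash = 0.7958 kg, triple superphosphate = 0.8696 kg, urea = 1.872 kg, potassium sulfate = 1.714 kg.
Total cost: 0.42·0.7958 + 0.54·0.8696 + 0.54·1.872 + 0.92·1.714 = 3.3916.

$3.39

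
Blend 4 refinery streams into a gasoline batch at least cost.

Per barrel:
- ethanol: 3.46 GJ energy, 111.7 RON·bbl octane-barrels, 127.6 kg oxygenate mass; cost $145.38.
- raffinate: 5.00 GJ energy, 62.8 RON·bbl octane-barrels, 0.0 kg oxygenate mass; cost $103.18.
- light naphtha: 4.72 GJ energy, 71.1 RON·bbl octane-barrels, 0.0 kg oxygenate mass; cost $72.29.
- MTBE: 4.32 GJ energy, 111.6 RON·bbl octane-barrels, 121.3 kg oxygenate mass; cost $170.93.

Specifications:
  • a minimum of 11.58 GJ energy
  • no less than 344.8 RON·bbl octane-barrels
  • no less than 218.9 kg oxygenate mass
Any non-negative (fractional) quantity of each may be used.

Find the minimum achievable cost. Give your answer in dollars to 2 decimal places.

This is a linear program. Let x1 = barrels of ethanol, x2 = barrels of raffinate, x3 = barrels of light naphtha, x4 = barrels of MTBE.
Minimise 145.38x1 + 103.18x2 + 72.29x3 + 170.93x4 s.t.:
  3.46x1 + 5x2 + 4.72x3 + 4.32x4 ≥ 11.58   (energy)
  111.7x1 + 62.8x2 + 71.1x3 + 111.6x4 ≥ 344.8   (octane-barrels)
  127.6x1 + 121.3x4 ≥ 218.9   (oxygenate mass)
  x1, x2, x3, x4 ≥ 0.
The cheapest feasible vertex uses only ethanol, light naphtha; raffinate, MTBE are not used. Binding constraints: octane-barrels and oxygenate mass.
That vertex is x1 = 1.7155, x3 = 2.1544.
Objective = 145.38·1.7155 + 72.29·2.1544 = 405.1410.

$405.14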